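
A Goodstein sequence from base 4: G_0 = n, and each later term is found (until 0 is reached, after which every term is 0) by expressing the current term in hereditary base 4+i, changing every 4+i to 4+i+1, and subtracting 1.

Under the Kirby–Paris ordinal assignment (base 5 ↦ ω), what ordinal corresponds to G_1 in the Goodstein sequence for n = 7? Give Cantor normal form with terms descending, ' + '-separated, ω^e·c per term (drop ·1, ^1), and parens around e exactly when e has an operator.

ω + 2

i=0: 7 = 4 + 3 (b=4); 4→5: 5 + 3 = 8; 8−1 = 7
i=1: 7 = 5 + 2 (b=5); 5→6: 6 + 2 = 8; 8−1 = 7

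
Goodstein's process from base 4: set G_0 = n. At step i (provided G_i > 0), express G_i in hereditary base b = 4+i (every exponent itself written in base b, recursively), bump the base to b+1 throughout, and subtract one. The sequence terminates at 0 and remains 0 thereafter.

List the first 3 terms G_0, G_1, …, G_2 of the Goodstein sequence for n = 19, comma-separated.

base 4: 19 = 4^2 + 3; at 5: 5^2 + 3 = 28; next = 27
base 5: 27 = 5^2 + 2; at 6: 6^2 + 2 = 38; next = 37

19, 27, 37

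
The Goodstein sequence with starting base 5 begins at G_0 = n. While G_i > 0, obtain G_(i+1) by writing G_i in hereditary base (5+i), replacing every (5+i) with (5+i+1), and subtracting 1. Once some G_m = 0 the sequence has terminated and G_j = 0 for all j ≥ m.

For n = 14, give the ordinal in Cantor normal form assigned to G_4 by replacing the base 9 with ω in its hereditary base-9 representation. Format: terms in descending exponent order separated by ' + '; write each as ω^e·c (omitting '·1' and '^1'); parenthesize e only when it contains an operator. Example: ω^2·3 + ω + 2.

ω·2

G_0 = 14. HB_5(14) = 2·5 + 4. Bump = 16. G_1 = 15.
G_1 = 15. HB_6(15) = 2·6 + 3. Bump = 17. G_2 = 16.
G_2 = 16. HB_7(16) = 2·7 + 2. Bump = 18. G_3 = 17.
G_3 = 17. HB_8(17) = 2·8 + 1. Bump = 19. G_4 = 18.
G_4 = 18. HB_9(18) = 2·9. Bump = 20. G_5 = 19.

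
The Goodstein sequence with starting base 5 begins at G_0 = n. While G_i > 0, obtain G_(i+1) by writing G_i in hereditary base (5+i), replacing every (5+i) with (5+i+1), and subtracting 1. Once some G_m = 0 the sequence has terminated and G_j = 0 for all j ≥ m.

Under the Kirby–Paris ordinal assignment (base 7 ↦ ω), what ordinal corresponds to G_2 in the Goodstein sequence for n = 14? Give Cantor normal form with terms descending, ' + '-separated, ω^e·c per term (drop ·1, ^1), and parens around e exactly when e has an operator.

base 5: 14 = 2·5 + 4; at 6: 2·6 + 4 = 16; next = 15
base 6: 15 = 2·6 + 3; at 7: 2·7 + 3 = 17; next = 16
base 7: 16 = 2·7 + 2; at 8: 2·8 + 2 = 18; next = 17

ω·2 + 2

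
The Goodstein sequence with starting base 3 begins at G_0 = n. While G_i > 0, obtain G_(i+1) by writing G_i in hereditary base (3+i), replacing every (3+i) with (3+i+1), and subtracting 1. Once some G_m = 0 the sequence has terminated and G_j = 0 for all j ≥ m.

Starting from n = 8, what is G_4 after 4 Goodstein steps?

11

(0) 8|_3 = 2·3 + 2 ↦ 2·4 + 2|_4 = 10 ⇒ 9
(1) 9|_4 = 2·4 + 1 ↦ 2·5 + 1|_5 = 11 ⇒ 10
(2) 10|_5 = 2·5 ↦ 2·6|_6 = 12 ⇒ 11
(3) 11|_6 = 6 + 5 ↦ 7 + 5|_7 = 12 ⇒ 11
(4) 11|_7 = 7 + 4 ↦ 8 + 4|_8 = 12 ⇒ 11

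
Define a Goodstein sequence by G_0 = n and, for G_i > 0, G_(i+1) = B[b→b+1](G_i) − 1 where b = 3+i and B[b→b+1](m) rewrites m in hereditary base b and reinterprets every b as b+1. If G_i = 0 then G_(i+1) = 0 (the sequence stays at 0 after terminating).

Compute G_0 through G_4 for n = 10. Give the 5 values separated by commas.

base 3: 10 = 3^2 + 1; at 4: 4^2 + 1 = 17; next = 16
base 4: 16 = 4^2; at 5: 5^2 = 25; next = 24
base 5: 24 = 4·5 + 4; at 6: 4·6 + 4 = 28; next = 27
base 6: 27 = 4·6 + 3; at 7: 4·7 + 3 = 31; next = 30

10, 16, 24, 27, 30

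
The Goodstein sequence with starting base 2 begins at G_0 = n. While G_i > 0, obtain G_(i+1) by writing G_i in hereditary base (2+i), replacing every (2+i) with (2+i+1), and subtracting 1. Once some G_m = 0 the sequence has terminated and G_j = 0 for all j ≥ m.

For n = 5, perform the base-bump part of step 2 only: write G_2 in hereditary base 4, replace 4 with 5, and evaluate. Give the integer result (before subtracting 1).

468

5 —HB2→ 2^2 + 1 —bump→ 3^3 + 1 = 28 —(−1)→ 27
27 —HB3→ 3^3 —bump→ 4^4 = 256 —(−1)→ 255
255 —HB4→ 3·4^3 + 3·4^2 + 3·4 + 3 —bump→ 3·5^3 + 3·5^2 + 3·5 + 3 = 468 —(−1)→ 467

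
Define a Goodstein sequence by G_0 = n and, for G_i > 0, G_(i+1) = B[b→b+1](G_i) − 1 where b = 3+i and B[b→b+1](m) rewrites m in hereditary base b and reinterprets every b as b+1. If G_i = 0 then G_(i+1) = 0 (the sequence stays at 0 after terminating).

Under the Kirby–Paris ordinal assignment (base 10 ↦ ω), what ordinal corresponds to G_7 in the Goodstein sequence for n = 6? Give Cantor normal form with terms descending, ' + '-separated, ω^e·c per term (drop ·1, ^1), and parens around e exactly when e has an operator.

(0) 6|_3 = 2·3 ↦ 2·4|_4 = 8 ⇒ 7
(1) 7|_4 = 4 + 3 ↦ 5 + 3|_5 = 8 ⇒ 7
(2) 7|_5 = 5 + 2 ↦ 6 + 2|_6 = 8 ⇒ 7
(3) 7|_6 = 6 + 1 ↦ 7 + 1|_7 = 8 ⇒ 7
(4) 7|_7 = 7 ↦ 8|_8 = 8 ⇒ 7
(5) 7|_8 = 7 ↦ 7|_9 = 7 ⇒ 6
(6) 6|_9 = 6 ↦ 6|_10 = 6 ⇒ 5

5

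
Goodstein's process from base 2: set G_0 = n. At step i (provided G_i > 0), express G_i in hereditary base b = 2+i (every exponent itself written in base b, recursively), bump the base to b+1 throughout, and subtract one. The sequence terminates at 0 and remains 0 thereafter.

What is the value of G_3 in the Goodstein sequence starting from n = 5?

467

G_0=5  [base 2] 2^2 + 1  →[2↦3]→  3^3 + 1 = 28  −1 ⇒ G_1=27
G_1=27  [base 3] 3^3  →[3↦4]→  4^4 = 256  −1 ⇒ G_2=255
G_2=255  [base 4] 3·4^3 + 3·4^2 + 3·4 + 3  →[4↦5]→  3·5^3 + 3·5^2 + 3·5 + 3 = 468  −1 ⇒ G_3=467
G_3=467  [base 5] 3·5^3 + 3·5^2 + 3·5 + 2  →[5↦6]→  3·6^3 + 3·6^2 + 3·6 + 2 = 776  −1 ⇒ G_4=775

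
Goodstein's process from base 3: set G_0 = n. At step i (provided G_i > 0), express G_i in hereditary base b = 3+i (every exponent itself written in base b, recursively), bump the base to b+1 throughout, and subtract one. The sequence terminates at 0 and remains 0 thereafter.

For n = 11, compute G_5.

43

11 —HB3→ 3^2 + 2 —bump→ 4^2 + 2 = 18 —(−1)→ 17
17 —HB4→ 4^2 + 1 —bump→ 5^2 + 1 = 26 —(−1)→ 25
25 —HB5→ 5^2 —bump→ 6^2 = 36 —(−1)→ 35
35 —HB6→ 5·6 + 5 —bump→ 5·7 + 5 = 40 —(−1)→ 39
39 —HB7→ 5·7 + 4 —bump→ 5·8 + 4 = 44 —(−1)→ 43
43 —HB8→ 5·8 + 3 —bump→ 5·9 + 3 = 48 —(−1)→ 47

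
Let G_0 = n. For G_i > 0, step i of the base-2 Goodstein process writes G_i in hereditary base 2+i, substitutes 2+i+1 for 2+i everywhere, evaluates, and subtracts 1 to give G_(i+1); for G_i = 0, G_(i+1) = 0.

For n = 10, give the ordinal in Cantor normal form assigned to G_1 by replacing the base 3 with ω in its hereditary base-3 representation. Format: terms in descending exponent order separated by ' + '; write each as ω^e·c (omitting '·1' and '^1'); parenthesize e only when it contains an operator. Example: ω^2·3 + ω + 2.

ω^(ω + 1) + 2

G_0=10  [base 2] 2^(2 + 1) + 2  →[2↦3]→  3^(3 + 1) + 3 = 84  −1 ⇒ G_1=83
G_1=83  [base 3] 3^(3 + 1) + 2  →[3↦4]→  4^(4 + 1) + 2 = 1026  −1 ⇒ G_2=1025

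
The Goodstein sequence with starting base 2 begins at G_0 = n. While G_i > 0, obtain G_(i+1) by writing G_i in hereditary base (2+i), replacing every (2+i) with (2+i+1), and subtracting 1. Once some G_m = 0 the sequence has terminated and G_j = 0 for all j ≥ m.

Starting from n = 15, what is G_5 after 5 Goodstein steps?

(0) 15|_2 = 2^(2 + 1) + 2^2 + 2 + 1 ↦ 3^(3 + 1) + 3^3 + 3 + 1|_3 = 112 ⇒ 111
(1) 111|_3 = 3^(3 + 1) + 3^3 + 3 ↦ 4^(4 + 1) + 4^4 + 4|_4 = 1284 ⇒ 1283
(2) 1283|_4 = 4^(4 + 1) + 4^4 + 3 ↦ 5^(5 + 1) + 5^5 + 3|_5 = 18753 ⇒ 18752
(3) 18752|_5 = 5^(5 + 1) + 5^5 + 2 ↦ 6^(6 + 1) + 6^6 + 2|_6 = 326594 ⇒ 326593
(4) 326593|_6 = 6^(6 + 1) + 6^6 + 1 ↦ 7^(7 + 1) + 7^7 + 1|_7 = 6588345 ⇒ 6588344
(5) 6588344|_7 = 7^(7 + 1) + 7^7 ↦ 8^(8 + 1) + 8^8|_8 = 150994944 ⇒ 150994943

6588344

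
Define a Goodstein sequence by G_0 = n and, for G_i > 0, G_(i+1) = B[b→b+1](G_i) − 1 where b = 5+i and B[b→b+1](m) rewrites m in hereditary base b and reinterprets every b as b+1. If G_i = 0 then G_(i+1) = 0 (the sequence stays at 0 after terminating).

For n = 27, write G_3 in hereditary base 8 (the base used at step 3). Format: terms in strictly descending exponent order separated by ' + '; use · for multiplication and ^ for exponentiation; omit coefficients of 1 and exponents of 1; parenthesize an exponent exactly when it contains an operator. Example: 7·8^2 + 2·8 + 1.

G_0 = 27. HB_5(27) = 5^2 + 2. Bump = 38. G_1 = 37.
G_1 = 37. HB_6(37) = 6^2 + 1. Bump = 50. G_2 = 49.
G_2 = 49. HB_7(49) = 7^2. Bump = 64. G_3 = 63.
G_3 = 63. HB_8(63) = 7·8 + 7. Bump = 70. G_4 = 69.

7·8 + 7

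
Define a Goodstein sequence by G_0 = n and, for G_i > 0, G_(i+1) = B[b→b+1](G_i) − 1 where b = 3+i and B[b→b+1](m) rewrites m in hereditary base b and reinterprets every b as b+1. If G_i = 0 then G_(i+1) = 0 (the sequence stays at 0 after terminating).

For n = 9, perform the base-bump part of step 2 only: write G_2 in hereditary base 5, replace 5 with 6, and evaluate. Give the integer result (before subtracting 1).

20

G_0 = 9. HB_3(9) = 3^2. Bump = 16. G_1 = 15.
G_1 = 15. HB_4(15) = 3·4 + 3. Bump = 18. G_2 = 17.
G_2 = 17. HB_5(17) = 3·5 + 2. Bump = 20. G_3 = 19.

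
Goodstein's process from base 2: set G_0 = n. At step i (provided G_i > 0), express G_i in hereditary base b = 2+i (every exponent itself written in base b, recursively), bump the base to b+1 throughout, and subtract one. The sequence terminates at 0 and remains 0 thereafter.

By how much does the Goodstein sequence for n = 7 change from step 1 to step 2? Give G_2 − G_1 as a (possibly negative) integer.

G_0 = 7. HB_2(7) = 2^2 + 2 + 1. Bump = 31. G_1 = 30.
G_1 = 30. HB_3(30) = 3^3 + 3. Bump = 260. G_2 = 259.

229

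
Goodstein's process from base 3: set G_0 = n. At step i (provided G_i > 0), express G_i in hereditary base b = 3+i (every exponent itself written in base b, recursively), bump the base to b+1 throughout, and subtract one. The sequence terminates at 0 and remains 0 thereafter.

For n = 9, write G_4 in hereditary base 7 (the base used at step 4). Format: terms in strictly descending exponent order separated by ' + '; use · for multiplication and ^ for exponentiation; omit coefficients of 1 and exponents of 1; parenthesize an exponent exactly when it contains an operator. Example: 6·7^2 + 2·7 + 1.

3·7

(0) 9|_3 = 3^2 ↦ 4^2|_4 = 16 ⇒ 15
(1) 15|_4 = 3·4 + 3 ↦ 3·5 + 3|_5 = 18 ⇒ 17
(2) 17|_5 = 3·5 + 2 ↦ 3·6 + 2|_6 = 20 ⇒ 19
(3) 19|_6 = 3·6 + 1 ↦ 3·7 + 1|_7 = 22 ⇒ 21
(4) 21|_7 = 3·7 ↦ 3·8|_8 = 24 ⇒ 23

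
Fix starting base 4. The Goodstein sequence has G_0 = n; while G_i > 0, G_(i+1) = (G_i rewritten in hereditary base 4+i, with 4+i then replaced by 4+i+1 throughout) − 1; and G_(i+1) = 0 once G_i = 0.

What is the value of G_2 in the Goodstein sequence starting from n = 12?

[0] 12 ≡ 3·4 (base 4). Lift 5: 15. −1: 14.
[1] 14 ≡ 2·5 + 4 (base 5). Lift 6: 16. −1: 15.
[2] 15 ≡ 2·6 + 3 (base 6). Lift 7: 17. −1: 16.

15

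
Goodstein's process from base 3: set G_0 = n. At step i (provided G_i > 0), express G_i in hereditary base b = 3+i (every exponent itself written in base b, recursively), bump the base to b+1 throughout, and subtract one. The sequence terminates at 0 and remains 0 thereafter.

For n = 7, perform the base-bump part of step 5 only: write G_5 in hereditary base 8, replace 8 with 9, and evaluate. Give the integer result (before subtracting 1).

[0] 7 ≡ 2·3 + 1 (base 3). Lift 4: 9. −1: 8.
[1] 8 ≡ 2·4 (base 4). Lift 5: 10. −1: 9.
[2] 9 ≡ 5 + 4 (base 5). Lift 6: 10. −1: 9.
[3] 9 ≡ 6 + 3 (base 6). Lift 7: 10. −1: 9.
[4] 9 ≡ 7 + 2 (base 7). Lift 8: 10. −1: 9.

10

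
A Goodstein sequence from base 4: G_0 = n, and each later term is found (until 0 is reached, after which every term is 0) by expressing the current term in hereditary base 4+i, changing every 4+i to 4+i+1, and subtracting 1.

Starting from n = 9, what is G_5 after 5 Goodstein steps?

9 —HB4→ 2·4 + 1 —bump→ 2·5 + 1 = 11 —(−1)→ 10
10 —HB5→ 2·5 —bump→ 2·6 = 12 —(−1)→ 11
11 —HB6→ 6 + 5 —bump→ 7 + 5 = 12 —(−1)→ 11
11 —HB7→ 7 + 4 —bump→ 8 + 4 = 12 —(−1)→ 11
11 —HB8→ 8 + 3 —bump→ 9 + 3 = 12 —(−1)→ 11
11 —HB9→ 9 + 2 —bump→ 10 + 2 = 12 —(−1)→ 11

11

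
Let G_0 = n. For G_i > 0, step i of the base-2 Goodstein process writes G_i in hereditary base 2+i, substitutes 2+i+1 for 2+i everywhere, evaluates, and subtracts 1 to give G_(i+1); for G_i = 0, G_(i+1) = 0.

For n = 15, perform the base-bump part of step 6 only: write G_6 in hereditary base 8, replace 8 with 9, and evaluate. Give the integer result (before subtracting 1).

base 2: 15 = 2^(2 + 1) + 2^2 + 2 + 1; at 3: 3^(3 + 1) + 3^3 + 3 + 1 = 112; next = 111
base 3: 111 = 3^(3 + 1) + 3^3 + 3; at 4: 4^(4 + 1) + 4^4 + 4 = 1284; next = 1283
base 4: 1283 = 4^(4 + 1) + 4^4 + 3; at 5: 5^(5 + 1) + 5^5 + 3 = 18753; next = 18752
base 5: 18752 = 5^(5 + 1) + 5^5 + 2; at 6: 6^(6 + 1) + 6^6 + 2 = 326594; next = 326593
base 6: 326593 = 6^(6 + 1) + 6^6 + 1; at 7: 7^(7 + 1) + 7^7 + 1 = 6588345; next = 6588344
base 7: 6588344 = 7^(7 + 1) + 7^7; at 8: 8^(8 + 1) + 8^8 = 150994944; next = 150994943
base 8: 150994943 = 8^(8 + 1) + 7·8^7 + 7·8^6 + 7·8^5 + 7·8^4 + 7·8^3 + 7·8^2 + 7·8 + 7; at 9: 9^(9 + 1) + 7·9^7 + 7·9^6 + 7·9^5 + 7·9^4 + 7·9^3 + 7·9^2 + 7·9 + 7 = 3524450281; next = 3524450280

3524450281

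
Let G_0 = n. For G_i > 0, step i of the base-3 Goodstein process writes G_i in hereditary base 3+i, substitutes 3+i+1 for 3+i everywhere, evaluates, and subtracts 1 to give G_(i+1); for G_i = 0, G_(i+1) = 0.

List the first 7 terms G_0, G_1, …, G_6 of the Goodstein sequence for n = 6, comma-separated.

6, 7, 7, 7, 7, 7, 6

[0] 6 ≡ 2·3 (base 3). Lift 4: 8. −1: 7.
[1] 7 ≡ 4 + 3 (base 4). Lift 5: 8. −1: 7.
[2] 7 ≡ 5 + 2 (base 5). Lift 6: 8. −1: 7.
[3] 7 ≡ 6 + 1 (base 6). Lift 7: 8. −1: 7.
[4] 7 ≡ 7 (base 7). Lift 8: 8. −1: 7.
[5] 7 ≡ 7 (base 8). Lift 9: 7. −1: 6.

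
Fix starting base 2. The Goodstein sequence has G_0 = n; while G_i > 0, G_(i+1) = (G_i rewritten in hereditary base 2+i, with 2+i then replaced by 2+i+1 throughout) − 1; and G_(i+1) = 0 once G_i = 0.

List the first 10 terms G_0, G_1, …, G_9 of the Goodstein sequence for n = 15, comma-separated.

15, 111, 1283, 18752, 326593, 6588344, 150994943, 3524450280, 100077777775, 3138578427934

G_0=15  [base 2] 2^(2 + 1) + 2^2 + 2 + 1  →[2↦3]→  3^(3 + 1) + 3^3 + 3 + 1 = 112  −1 ⇒ G_1=111
G_1=111  [base 3] 3^(3 + 1) + 3^3 + 3  →[3↦4]→  4^(4 + 1) + 4^4 + 4 = 1284  −1 ⇒ G_2=1283
G_2=1283  [base 4] 4^(4 + 1) + 4^4 + 3  →[4↦5]→  5^(5 + 1) + 5^5 + 3 = 18753  −1 ⇒ G_3=18752
G_3=18752  [base 5] 5^(5 + 1) + 5^5 + 2  →[5↦6]→  6^(6 + 1) + 6^6 + 2 = 326594  −1 ⇒ G_4=326593
G_4=326593  [base 6] 6^(6 + 1) + 6^6 + 1  →[6↦7]→  7^(7 + 1) + 7^7 + 1 = 6588345  −1 ⇒ G_5=6588344
G_5=6588344  [base 7] 7^(7 + 1) + 7^7  →[7↦8]→  8^(8 + 1) + 8^8 = 150994944  −1 ⇒ G_6=150994943
G_6=150994943  [base 8] 8^(8 + 1) + 7·8^7 + 7·8^6 + 7·8^5 + 7·8^4 + 7·8^3 + 7·8^2 + 7·8 + 7  →[8↦9]→  9^(9 + 1) + 7·9^7 + 7·9^6 + 7·9^5 + 7·9^4 + 7·9^3 + 7·9^2 + 7·9 + 7 = 3524450281  −1 ⇒ G_7=3524450280
G_7=3524450280  [base 9] 9^(9 + 1) + 7·9^7 + 7·9^6 + 7·9^5 + 7·9^4 + 7·9^3 + 7·9^2 + 7·9 + 6  →[9↦10]→  10^(10 + 1) + 7·10^7 + 7·10^6 + 7·10^5 + 7·10^4 + 7·10^3 + 7·10^2 + 7·10 + 6 = 100077777776  −1 ⇒ G_8=100077777775
G_8=100077777775  [base 10] 10^(10 + 1) + 7·10^7 + 7·10^6 + 7·10^5 + 7·10^4 + 7·10^3 + 7·10^2 + 7·10 + 5  →[10↦11]→  11^(11 + 1) + 7·11^7 + 7·11^6 + 7·11^5 + 7·11^4 + 7·11^3 + 7·11^2 + 7·11 + 5 = 3138578427935  −1 ⇒ G_9=3138578427934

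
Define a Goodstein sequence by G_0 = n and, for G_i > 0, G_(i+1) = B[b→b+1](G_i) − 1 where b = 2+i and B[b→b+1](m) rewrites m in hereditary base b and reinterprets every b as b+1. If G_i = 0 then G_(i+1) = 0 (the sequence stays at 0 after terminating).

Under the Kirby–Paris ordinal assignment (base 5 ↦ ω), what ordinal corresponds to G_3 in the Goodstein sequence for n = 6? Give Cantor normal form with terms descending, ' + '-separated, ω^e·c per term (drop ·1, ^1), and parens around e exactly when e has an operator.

G_0 = 6. HB_2(6) = 2^2 + 2. Bump = 30. G_1 = 29.
G_1 = 29. HB_3(29) = 3^3 + 2. Bump = 258. G_2 = 257.
G_2 = 257. HB_4(257) = 4^4 + 1. Bump = 3126. G_3 = 3125.
G_3 = 3125. HB_5(3125) = 5^5. Bump = 46656. G_4 = 46655.

ω^ω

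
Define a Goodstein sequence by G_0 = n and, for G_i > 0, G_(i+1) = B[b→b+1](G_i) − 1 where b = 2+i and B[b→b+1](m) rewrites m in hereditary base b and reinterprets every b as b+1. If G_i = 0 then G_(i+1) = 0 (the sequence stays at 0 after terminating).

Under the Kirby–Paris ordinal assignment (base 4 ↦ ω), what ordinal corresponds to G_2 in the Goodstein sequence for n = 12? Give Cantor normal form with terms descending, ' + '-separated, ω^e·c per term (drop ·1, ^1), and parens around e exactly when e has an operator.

G_0=12  [base 2] 2^(2 + 1) + 2^2  →[2↦3]→  3^(3 + 1) + 3^3 = 108  −1 ⇒ G_1=107
G_1=107  [base 3] 3^(3 + 1) + 2·3^2 + 2·3 + 2  →[3↦4]→  4^(4 + 1) + 2·4^2 + 2·4 + 2 = 1066  −1 ⇒ G_2=1065

ω^(ω + 1) + ω^2·2 + ω·2 + 1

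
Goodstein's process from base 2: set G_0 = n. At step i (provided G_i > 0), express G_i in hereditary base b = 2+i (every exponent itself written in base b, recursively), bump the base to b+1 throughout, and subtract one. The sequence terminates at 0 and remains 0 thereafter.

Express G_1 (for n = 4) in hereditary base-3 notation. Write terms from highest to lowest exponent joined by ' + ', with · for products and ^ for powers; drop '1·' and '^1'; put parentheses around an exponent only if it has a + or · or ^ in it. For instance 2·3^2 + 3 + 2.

2·3^2 + 2·3 + 2

i=0: 4 = 2^2 (b=2); 2→3: 3^3 = 27; 27−1 = 26
i=1: 26 = 2·3^2 + 2·3 + 2 (b=3); 3→4: 2·4^2 + 2·4 + 2 = 42; 42−1 = 41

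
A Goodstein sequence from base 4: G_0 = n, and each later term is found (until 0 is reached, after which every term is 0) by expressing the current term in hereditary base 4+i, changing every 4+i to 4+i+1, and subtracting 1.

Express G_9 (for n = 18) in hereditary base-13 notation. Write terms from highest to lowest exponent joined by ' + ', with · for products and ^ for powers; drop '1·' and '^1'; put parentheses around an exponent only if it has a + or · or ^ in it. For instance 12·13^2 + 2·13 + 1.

step 0: 18 = 4^2 + 2; sub 5 for 4: 5^2 + 2; = 27; G_1 = 27−1 = 26
step 1: 26 = 5^2 + 1; sub 6 for 5: 6^2 + 1; = 37; G_2 = 37−1 = 36
step 2: 36 = 6^2; sub 7 for 6: 7^2; = 49; G_3 = 49−1 = 48
step 3: 48 = 6·7 + 6; sub 8 for 7: 6·8 + 6; = 54; G_4 = 54−1 = 53
step 4: 53 = 6·8 + 5; sub 9 for 8: 6·9 + 5; = 59; G_5 = 59−1 = 58
step 5: 58 = 6·9 + 4; sub 10 for 9: 6·10 + 4; = 64; G_6 = 64−1 = 63
step 6: 63 = 6·10 + 3; sub 11 for 10: 6·11 + 3; = 69; G_7 = 69−1 = 68
step 7: 68 = 6·11 + 2; sub 12 for 11: 6·12 + 2; = 74; G_8 = 74−1 = 73
step 8: 73 = 6·12 + 1; sub 13 for 12: 6·13 + 1; = 79; G_9 = 79−1 = 78

6·13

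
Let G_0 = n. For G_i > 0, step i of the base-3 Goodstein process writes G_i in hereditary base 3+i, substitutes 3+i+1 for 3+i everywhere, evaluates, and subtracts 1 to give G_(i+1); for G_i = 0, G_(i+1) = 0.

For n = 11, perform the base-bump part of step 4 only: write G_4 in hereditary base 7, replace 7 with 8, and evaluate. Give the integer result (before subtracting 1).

44

[0] 11 ≡ 3^2 + 2 (base 3). Lift 4: 18. −1: 17.
[1] 17 ≡ 4^2 + 1 (base 4). Lift 5: 26. −1: 25.
[2] 25 ≡ 5^2 (base 5). Lift 6: 36. −1: 35.
[3] 35 ≡ 5·6 + 5 (base 6). Lift 7: 40. −1: 39.
[4] 39 ≡ 5·7 + 4 (base 7). Lift 8: 44. −1: 43.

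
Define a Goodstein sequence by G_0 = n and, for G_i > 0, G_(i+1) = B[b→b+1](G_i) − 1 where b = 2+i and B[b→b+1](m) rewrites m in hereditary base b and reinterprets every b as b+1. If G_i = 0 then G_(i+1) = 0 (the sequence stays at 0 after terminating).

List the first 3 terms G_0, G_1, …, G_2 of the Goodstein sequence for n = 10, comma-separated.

G_0 = 10. HB_2(10) = 2^(2 + 1) + 2. Bump = 84. G_1 = 83.
G_1 = 83. HB_3(83) = 3^(3 + 1) + 2. Bump = 1026. G_2 = 1025.

10, 83, 1025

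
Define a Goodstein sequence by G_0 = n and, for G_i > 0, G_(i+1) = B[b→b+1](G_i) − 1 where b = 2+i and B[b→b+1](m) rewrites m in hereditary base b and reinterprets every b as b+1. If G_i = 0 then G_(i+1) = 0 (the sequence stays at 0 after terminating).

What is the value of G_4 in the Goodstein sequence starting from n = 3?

G_0 = 3. HB_2(3) = 2 + 1. Bump = 4. G_1 = 3.
G_1 = 3. HB_3(3) = 3. Bump = 4. G_2 = 3.
G_2 = 3. HB_4(3) = 3. Bump = 3. G_3 = 2.
G_3 = 2. HB_5(2) = 2. Bump = 2. G_4 = 1.
G_4 = 1. HB_6(1) = 1. Bump = 1. G_5 = 0.

1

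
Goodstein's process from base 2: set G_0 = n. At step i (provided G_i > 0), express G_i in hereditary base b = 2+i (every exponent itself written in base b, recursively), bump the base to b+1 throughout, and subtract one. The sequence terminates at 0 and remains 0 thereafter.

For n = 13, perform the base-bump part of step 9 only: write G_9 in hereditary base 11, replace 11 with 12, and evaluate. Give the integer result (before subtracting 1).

13 —HB2→ 2^(2 + 1) + 2^2 + 1 —bump→ 3^(3 + 1) + 3^3 + 1 = 109 —(−1)→ 108
108 —HB3→ 3^(3 + 1) + 3^3 —bump→ 4^(4 + 1) + 4^4 = 1280 —(−1)→ 1279
1279 —HB4→ 4^(4 + 1) + 3·4^3 + 3·4^2 + 3·4 + 3 —bump→ 5^(5 + 1) + 3·5^3 + 3·5^2 + 3·5 + 3 = 16093 —(−1)→ 16092
16092 —HB5→ 5^(5 + 1) + 3·5^3 + 3·5^2 + 3·5 + 2 —bump→ 6^(6 + 1) + 3·6^3 + 3·6^2 + 3·6 + 2 = 280712 —(−1)→ 280711
280711 —HB6→ 6^(6 + 1) + 3·6^3 + 3·6^2 + 3·6 + 1 —bump→ 7^(7 + 1) + 3·7^3 + 3·7^2 + 3·7 + 1 = 5765999 —(−1)→ 5765998
5765998 —HB7→ 7^(7 + 1) + 3·7^3 + 3·7^2 + 3·7 —bump→ 8^(8 + 1) + 3·8^3 + 3·8^2 + 3·8 = 134219480 —(−1)→ 134219479
134219479 —HB8→ 8^(8 + 1) + 3·8^3 + 3·8^2 + 2·8 + 7 —bump→ 9^(9 + 1) + 3·9^3 + 3·9^2 + 2·9 + 7 = 3486786856 —(−1)→ 3486786855
3486786855 —HB9→ 9^(9 + 1) + 3·9^3 + 3·9^2 + 2·9 + 6 —bump→ 10^(10 + 1) + 3·10^3 + 3·10^2 + 2·10 + 6 = 100000003326 —(−1)→ 100000003325
100000003325 —HB10→ 10^(10 + 1) + 3·10^3 + 3·10^2 + 2·10 + 5 —bump→ 11^(11 + 1) + 3·11^3 + 3·11^2 + 2·11 + 5 = 3138428381104 —(−1)→ 3138428381103

106993205384716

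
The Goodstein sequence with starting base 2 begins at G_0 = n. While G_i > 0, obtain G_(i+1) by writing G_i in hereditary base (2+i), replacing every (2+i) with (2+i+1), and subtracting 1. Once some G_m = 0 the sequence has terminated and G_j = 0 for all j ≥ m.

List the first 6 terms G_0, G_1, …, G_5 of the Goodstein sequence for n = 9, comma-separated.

step 0: 9 = 2^(2 + 1) + 1; sub 3 for 2: 3^(3 + 1) + 1; = 82; G_1 = 82−1 = 81
step 1: 81 = 3^(3 + 1); sub 4 for 3: 4^(4 + 1); = 1024; G_2 = 1024−1 = 1023
step 2: 1023 = 3·4^4 + 3·4^3 + 3·4^2 + 3·4 + 3; sub 5 for 4: 3·5^5 + 3·5^3 + 3·5^2 + 3·5 + 3; = 9843; G_3 = 9843−1 = 9842
step 3: 9842 = 3·5^5 + 3·5^3 + 3·5^2 + 3·5 + 2; sub 6 for 5: 3·6^6 + 3·6^3 + 3·6^2 + 3·6 + 2; = 140744; G_4 = 140744−1 = 140743
step 4: 140743 = 3·6^6 + 3·6^3 + 3·6^2 + 3·6 + 1; sub 7 for 6: 3·7^7 + 3·7^3 + 3·7^2 + 3·7 + 1; = 2471827; G_5 = 2471827−1 = 2471826

9, 81, 1023, 9842, 140743, 2471826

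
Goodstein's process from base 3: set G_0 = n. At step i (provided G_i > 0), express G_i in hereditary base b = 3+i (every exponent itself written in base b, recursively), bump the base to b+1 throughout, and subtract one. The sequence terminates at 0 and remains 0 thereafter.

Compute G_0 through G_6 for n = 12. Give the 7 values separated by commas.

12, 19, 27, 37, 49, 63, 69

i=0: 12 = 3^2 + 3 (b=3); 3→4: 4^2 + 4 = 20; 20−1 = 19
i=1: 19 = 4^2 + 3 (b=4); 4→5: 5^2 + 3 = 28; 28−1 = 27
i=2: 27 = 5^2 + 2 (b=5); 5→6: 6^2 + 2 = 38; 38−1 = 37
i=3: 37 = 6^2 + 1 (b=6); 6→7: 7^2 + 1 = 50; 50−1 = 49
i=4: 49 = 7^2 (b=7); 7→8: 8^2 = 64; 64−1 = 63
i=5: 63 = 7·8 + 7 (b=8); 8→9: 7·9 + 7 = 70; 70−1 = 69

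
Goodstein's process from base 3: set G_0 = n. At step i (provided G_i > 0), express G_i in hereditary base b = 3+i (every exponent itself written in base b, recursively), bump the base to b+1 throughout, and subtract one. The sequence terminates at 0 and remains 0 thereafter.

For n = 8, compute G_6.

11

step 0: 8 = 2·3 + 2; sub 4 for 3: 2·4 + 2; = 10; G_1 = 10−1 = 9
step 1: 9 = 2·4 + 1; sub 5 for 4: 2·5 + 1; = 11; G_2 = 11−1 = 10
step 2: 10 = 2·5; sub 6 for 5: 2·6; = 12; G_3 = 12−1 = 11
step 3: 11 = 6 + 5; sub 7 for 6: 7 + 5; = 12; G_4 = 12−1 = 11
step 4: 11 = 7 + 4; sub 8 for 7: 8 + 4; = 12; G_5 = 12−1 = 11
step 5: 11 = 8 + 3; sub 9 for 8: 9 + 3; = 12; G_6 = 12−1 = 11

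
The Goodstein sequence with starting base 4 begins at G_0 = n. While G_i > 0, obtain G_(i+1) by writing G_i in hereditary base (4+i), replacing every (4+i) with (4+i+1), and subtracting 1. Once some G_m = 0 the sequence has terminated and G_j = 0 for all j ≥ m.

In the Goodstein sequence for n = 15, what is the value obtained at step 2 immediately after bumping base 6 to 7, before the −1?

15 —HB4→ 3·4 + 3 —bump→ 3·5 + 3 = 18 —(−1)→ 17
17 —HB5→ 3·5 + 2 —bump→ 3·6 + 2 = 20 —(−1)→ 19
19 —HB6→ 3·6 + 1 —bump→ 3·7 + 1 = 22 —(−1)→ 21

22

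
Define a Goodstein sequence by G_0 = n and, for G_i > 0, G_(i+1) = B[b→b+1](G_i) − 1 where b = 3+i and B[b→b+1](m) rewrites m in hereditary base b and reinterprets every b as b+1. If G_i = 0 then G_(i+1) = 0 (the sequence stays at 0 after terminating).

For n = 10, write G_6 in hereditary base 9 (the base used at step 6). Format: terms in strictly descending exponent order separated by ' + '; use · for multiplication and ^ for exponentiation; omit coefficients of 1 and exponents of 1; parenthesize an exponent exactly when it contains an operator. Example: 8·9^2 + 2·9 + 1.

[0] 10 ≡ 3^2 + 1 (base 3). Lift 4: 17. −1: 16.
[1] 16 ≡ 4^2 (base 4). Lift 5: 25. −1: 24.
[2] 24 ≡ 4·5 + 4 (base 5). Lift 6: 28. −1: 27.
[3] 27 ≡ 4·6 + 3 (base 6). Lift 7: 31. −1: 30.
[4] 30 ≡ 4·7 + 2 (base 7). Lift 8: 34. −1: 33.
[5] 33 ≡ 4·8 + 1 (base 8). Lift 9: 37. −1: 36.

4·9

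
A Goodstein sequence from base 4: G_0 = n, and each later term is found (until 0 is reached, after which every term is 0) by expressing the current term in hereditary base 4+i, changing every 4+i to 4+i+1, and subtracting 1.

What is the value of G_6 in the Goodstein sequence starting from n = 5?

1

(0) 5|_4 = 4 + 1 ↦ 5 + 1|_5 = 6 ⇒ 5
(1) 5|_5 = 5 ↦ 6|_6 = 6 ⇒ 5
(2) 5|_6 = 5 ↦ 5|_7 = 5 ⇒ 4
(3) 4|_7 = 4 ↦ 4|_8 = 4 ⇒ 3
(4) 3|_8 = 3 ↦ 3|_9 = 3 ⇒ 2
(5) 2|_9 = 2 ↦ 2|_10 = 2 ⇒ 1
(6) 1|_10 = 1 ↦ 1|_11 = 1 ⇒ 0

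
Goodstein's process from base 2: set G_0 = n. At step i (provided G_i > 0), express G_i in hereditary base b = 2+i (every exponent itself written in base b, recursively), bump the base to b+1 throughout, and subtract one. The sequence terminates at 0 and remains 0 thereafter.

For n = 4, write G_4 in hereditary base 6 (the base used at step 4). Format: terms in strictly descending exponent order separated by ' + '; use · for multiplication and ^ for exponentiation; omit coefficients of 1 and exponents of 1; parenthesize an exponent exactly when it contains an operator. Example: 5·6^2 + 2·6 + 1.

2·6^2 + 6 + 5

G_0 = 4. HB_2(4) = 2^2. Bump = 27. G_1 = 26.
G_1 = 26. HB_3(26) = 2·3^2 + 2·3 + 2. Bump = 42. G_2 = 41.
G_2 = 41. HB_4(41) = 2·4^2 + 2·4 + 1. Bump = 61. G_3 = 60.
G_3 = 60. HB_5(60) = 2·5^2 + 2·5. Bump = 84. G_4 = 83.
G_4 = 83. HB_6(83) = 2·6^2 + 6 + 5. Bump = 110. G_5 = 109.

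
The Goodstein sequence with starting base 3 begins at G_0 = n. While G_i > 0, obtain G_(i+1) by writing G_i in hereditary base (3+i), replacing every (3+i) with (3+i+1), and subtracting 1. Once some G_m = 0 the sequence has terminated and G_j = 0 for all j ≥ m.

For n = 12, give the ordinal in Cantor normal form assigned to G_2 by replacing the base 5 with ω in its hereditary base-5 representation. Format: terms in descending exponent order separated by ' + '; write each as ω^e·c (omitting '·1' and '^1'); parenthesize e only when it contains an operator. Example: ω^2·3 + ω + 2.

ω^2 + 2

(0) 12|_3 = 3^2 + 3 ↦ 4^2 + 4|_4 = 20 ⇒ 19
(1) 19|_4 = 4^2 + 3 ↦ 5^2 + 3|_5 = 28 ⇒ 27
(2) 27|_5 = 5^2 + 2 ↦ 6^2 + 2|_6 = 38 ⇒ 37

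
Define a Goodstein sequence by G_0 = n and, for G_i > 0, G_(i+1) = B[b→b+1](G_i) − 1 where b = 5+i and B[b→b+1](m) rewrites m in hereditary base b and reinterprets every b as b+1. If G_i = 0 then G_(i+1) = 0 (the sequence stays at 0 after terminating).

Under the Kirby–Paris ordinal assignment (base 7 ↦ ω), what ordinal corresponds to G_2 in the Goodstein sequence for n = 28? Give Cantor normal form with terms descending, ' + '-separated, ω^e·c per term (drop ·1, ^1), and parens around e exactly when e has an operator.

ω^2 + 1

(0) 28|_5 = 5^2 + 3 ↦ 6^2 + 3|_6 = 39 ⇒ 38
(1) 38|_6 = 6^2 + 2 ↦ 7^2 + 2|_7 = 51 ⇒ 50
(2) 50|_7 = 7^2 + 1 ↦ 8^2 + 1|_8 = 65 ⇒ 64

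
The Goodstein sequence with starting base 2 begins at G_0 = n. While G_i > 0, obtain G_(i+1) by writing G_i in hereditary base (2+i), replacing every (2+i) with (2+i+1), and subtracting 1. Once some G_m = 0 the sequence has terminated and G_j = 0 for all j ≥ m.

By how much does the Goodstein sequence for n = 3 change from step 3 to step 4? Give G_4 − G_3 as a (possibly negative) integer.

-1

base 2: 3 = 2 + 1; at 3: 3 + 1 = 4; next = 3
base 3: 3 = 3; at 4: 4 = 4; next = 3
base 4: 3 = 3; at 5: 3 = 3; next = 2
base 5: 2 = 2; at 6: 2 = 2; next = 1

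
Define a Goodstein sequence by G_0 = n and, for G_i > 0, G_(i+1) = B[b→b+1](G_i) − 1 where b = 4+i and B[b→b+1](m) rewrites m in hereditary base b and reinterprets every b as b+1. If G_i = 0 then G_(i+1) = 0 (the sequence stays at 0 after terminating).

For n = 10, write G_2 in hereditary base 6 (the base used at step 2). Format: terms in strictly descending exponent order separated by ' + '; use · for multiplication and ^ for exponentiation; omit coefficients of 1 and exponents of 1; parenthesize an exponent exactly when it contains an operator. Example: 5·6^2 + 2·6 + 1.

step 0: 10 = 2·4 + 2; sub 5 for 4: 2·5 + 2; = 12; G_1 = 12−1 = 11
step 1: 11 = 2·5 + 1; sub 6 for 5: 2·6 + 1; = 13; G_2 = 13−1 = 12
step 2: 12 = 2·6; sub 7 for 6: 2·7; = 14; G_3 = 14−1 = 13

2·6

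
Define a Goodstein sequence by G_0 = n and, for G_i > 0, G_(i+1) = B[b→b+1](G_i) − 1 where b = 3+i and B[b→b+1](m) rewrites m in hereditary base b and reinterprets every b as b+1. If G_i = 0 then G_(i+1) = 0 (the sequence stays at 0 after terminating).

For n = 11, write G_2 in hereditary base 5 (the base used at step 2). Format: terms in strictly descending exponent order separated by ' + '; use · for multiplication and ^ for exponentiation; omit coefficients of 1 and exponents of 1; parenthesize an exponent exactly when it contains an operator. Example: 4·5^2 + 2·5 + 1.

(0) 11|_3 = 3^2 + 2 ↦ 4^2 + 2|_4 = 18 ⇒ 17
(1) 17|_4 = 4^2 + 1 ↦ 5^2 + 1|_5 = 26 ⇒ 25
(2) 25|_5 = 5^2 ↦ 6^2|_6 = 36 ⇒ 35

5^2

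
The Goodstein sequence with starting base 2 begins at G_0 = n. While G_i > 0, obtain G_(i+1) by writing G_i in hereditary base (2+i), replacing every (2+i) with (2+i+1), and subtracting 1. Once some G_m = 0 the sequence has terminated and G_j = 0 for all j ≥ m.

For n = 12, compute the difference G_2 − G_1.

G_0=12  [base 2] 2^(2 + 1) + 2^2  →[2↦3]→  3^(3 + 1) + 3^3 = 108  −1 ⇒ G_1=107
G_1=107  [base 3] 3^(3 + 1) + 2·3^2 + 2·3 + 2  →[3↦4]→  4^(4 + 1) + 2·4^2 + 2·4 + 2 = 1066  −1 ⇒ G_2=1065

958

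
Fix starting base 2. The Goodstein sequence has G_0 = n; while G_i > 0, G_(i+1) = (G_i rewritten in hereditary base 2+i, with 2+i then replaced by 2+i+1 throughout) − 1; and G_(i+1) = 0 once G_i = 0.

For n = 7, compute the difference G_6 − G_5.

(0) 7|_2 = 2^2 + 2 + 1 ↦ 3^3 + 3 + 1|_3 = 31 ⇒ 30
(1) 30|_3 = 3^3 + 3 ↦ 4^4 + 4|_4 = 260 ⇒ 259
(2) 259|_4 = 4^4 + 3 ↦ 5^5 + 3|_5 = 3128 ⇒ 3127
(3) 3127|_5 = 5^5 + 2 ↦ 6^6 + 2|_6 = 46658 ⇒ 46657
(4) 46657|_6 = 6^6 + 1 ↦ 7^7 + 1|_7 = 823544 ⇒ 823543
(5) 823543|_7 = 7^7 ↦ 8^8|_8 = 16777216 ⇒ 16777215

15953672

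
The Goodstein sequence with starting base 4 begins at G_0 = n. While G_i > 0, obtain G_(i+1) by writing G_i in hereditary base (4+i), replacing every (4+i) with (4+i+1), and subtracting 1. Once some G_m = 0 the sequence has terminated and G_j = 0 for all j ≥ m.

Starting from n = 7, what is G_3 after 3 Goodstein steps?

step 0: 7 = 4 + 3; sub 5 for 4: 5 + 3; = 8; G_1 = 8−1 = 7
step 1: 7 = 5 + 2; sub 6 for 5: 6 + 2; = 8; G_2 = 8−1 = 7
step 2: 7 = 6 + 1; sub 7 for 6: 7 + 1; = 8; G_3 = 8−1 = 7
step 3: 7 = 7; sub 8 for 7: 8; = 8; G_4 = 8−1 = 7

7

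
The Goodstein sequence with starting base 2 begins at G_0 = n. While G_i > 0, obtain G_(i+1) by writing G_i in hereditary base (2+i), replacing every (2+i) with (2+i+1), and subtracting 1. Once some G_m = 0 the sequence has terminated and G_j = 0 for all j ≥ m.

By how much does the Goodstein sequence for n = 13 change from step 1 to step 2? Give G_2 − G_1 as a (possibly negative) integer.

1171

(0) 13|_2 = 2^(2 + 1) + 2^2 + 1 ↦ 3^(3 + 1) + 3^3 + 1|_3 = 109 ⇒ 108
(1) 108|_3 = 3^(3 + 1) + 3^3 ↦ 4^(4 + 1) + 4^4|_4 = 1280 ⇒ 1279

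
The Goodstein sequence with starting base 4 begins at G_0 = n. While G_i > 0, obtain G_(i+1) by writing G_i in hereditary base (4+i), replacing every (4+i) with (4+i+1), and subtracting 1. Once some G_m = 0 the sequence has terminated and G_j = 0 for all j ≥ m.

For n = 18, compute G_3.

48

G_0 = 18. HB_4(18) = 4^2 + 2. Bump = 27. G_1 = 26.
G_1 = 26. HB_5(26) = 5^2 + 1. Bump = 37. G_2 = 36.
G_2 = 36. HB_6(36) = 6^2. Bump = 49. G_3 = 48.
G_3 = 48. HB_7(48) = 6·7 + 6. Bump = 54. G_4 = 53.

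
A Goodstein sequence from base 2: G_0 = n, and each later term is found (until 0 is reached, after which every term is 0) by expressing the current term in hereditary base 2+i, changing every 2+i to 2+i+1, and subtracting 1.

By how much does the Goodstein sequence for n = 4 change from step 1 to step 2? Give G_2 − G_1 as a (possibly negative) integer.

G_0 = 4. HB_2(4) = 2^2. Bump = 27. G_1 = 26.
G_1 = 26. HB_3(26) = 2·3^2 + 2·3 + 2. Bump = 42. G_2 = 41.

15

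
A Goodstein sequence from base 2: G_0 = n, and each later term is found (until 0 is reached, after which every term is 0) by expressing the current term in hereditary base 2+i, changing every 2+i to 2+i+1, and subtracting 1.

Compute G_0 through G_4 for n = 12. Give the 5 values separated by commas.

12, 107, 1065, 15685, 280019

i=0: 12 = 2^(2 + 1) + 2^2 (b=2); 2→3: 3^(3 + 1) + 3^3 = 108; 108−1 = 107
i=1: 107 = 3^(3 + 1) + 2·3^2 + 2·3 + 2 (b=3); 3→4: 4^(4 + 1) + 2·4^2 + 2·4 + 2 = 1066; 1066−1 = 1065
i=2: 1065 = 4^(4 + 1) + 2·4^2 + 2·4 + 1 (b=4); 4→5: 5^(5 + 1) + 2·5^2 + 2·5 + 1 = 15686; 15686−1 = 15685
i=3: 15685 = 5^(5 + 1) + 2·5^2 + 2·5 (b=5); 5→6: 6^(6 + 1) + 2·6^2 + 2·6 = 280020; 280020−1 = 280019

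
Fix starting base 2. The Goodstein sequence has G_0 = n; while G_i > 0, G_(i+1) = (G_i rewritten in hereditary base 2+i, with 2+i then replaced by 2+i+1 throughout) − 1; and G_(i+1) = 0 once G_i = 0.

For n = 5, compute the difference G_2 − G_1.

[0] 5 ≡ 2^2 + 1 (base 2). Lift 3: 28. −1: 27.
[1] 27 ≡ 3^3 (base 3). Lift 4: 256. −1: 255.

228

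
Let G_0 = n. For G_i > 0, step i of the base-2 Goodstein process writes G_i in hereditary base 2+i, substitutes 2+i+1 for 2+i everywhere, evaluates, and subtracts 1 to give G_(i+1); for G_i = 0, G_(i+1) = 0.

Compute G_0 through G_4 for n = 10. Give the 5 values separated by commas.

base 2: 10 = 2^(2 + 1) + 2; at 3: 3^(3 + 1) + 3 = 84; next = 83
base 3: 83 = 3^(3 + 1) + 2; at 4: 4^(4 + 1) + 2 = 1026; next = 1025
base 4: 1025 = 4^(4 + 1) + 1; at 5: 5^(5 + 1) + 1 = 15626; next = 15625
base 5: 15625 = 5^(5 + 1); at 6: 6^(6 + 1) = 279936; next = 279935

10, 83, 1025, 15625, 279935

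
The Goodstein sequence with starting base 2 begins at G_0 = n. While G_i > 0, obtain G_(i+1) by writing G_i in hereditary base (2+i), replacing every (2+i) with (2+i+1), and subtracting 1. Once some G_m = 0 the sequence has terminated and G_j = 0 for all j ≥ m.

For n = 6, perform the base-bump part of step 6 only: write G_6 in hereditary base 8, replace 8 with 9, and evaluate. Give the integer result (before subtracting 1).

332148

(0) 6|_2 = 2^2 + 2 ↦ 3^3 + 3|_3 = 30 ⇒ 29
(1) 29|_3 = 3^3 + 2 ↦ 4^4 + 2|_4 = 258 ⇒ 257
(2) 257|_4 = 4^4 + 1 ↦ 5^5 + 1|_5 = 3126 ⇒ 3125
(3) 3125|_5 = 5^5 ↦ 6^6|_6 = 46656 ⇒ 46655
(4) 46655|_6 = 5·6^5 + 5·6^4 + 5·6^3 + 5·6^2 + 5·6 + 5 ↦ 5·7^5 + 5·7^4 + 5·7^3 + 5·7^2 + 5·7 + 5|_7 = 98040 ⇒ 98039
(5) 98039|_7 = 5·7^5 + 5·7^4 + 5·7^3 + 5·7^2 + 5·7 + 4 ↦ 5·8^5 + 5·8^4 + 5·8^3 + 5·8^2 + 5·8 + 4|_8 = 187244 ⇒ 187243
(6) 187243|_8 = 5·8^5 + 5·8^4 + 5·8^3 + 5·8^2 + 5·8 + 3 ↦ 5·9^5 + 5·9^4 + 5·9^3 + 5·9^2 + 5·9 + 3|_9 = 332148 ⇒ 332147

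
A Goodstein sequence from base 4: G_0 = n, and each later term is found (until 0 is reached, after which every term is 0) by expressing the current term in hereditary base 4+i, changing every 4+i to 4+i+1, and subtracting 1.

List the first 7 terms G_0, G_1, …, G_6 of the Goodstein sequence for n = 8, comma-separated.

i=0: 8 = 2·4 (b=4); 4→5: 2·5 = 10; 10−1 = 9
i=1: 9 = 5 + 4 (b=5); 5→6: 6 + 4 = 10; 10−1 = 9
i=2: 9 = 6 + 3 (b=6); 6→7: 7 + 3 = 10; 10−1 = 9
i=3: 9 = 7 + 2 (b=7); 7→8: 8 + 2 = 10; 10−1 = 9
i=4: 9 = 8 + 1 (b=8); 8→9: 9 + 1 = 10; 10−1 = 9
i=5: 9 = 9 (b=9); 9→10: 10 = 10; 10−1 = 9

8, 9, 9, 9, 9, 9, 9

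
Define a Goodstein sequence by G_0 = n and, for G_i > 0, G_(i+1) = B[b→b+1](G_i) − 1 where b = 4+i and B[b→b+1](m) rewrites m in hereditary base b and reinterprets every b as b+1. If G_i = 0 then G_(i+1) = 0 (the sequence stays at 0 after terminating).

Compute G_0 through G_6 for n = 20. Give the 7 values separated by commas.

(0) 20|_4 = 4^2 + 4 ↦ 5^2 + 5|_5 = 30 ⇒ 29
(1) 29|_5 = 5^2 + 4 ↦ 6^2 + 4|_6 = 40 ⇒ 39
(2) 39|_6 = 6^2 + 3 ↦ 7^2 + 3|_7 = 52 ⇒ 51
(3) 51|_7 = 7^2 + 2 ↦ 8^2 + 2|_8 = 66 ⇒ 65
(4) 65|_8 = 8^2 + 1 ↦ 9^2 + 1|_9 = 82 ⇒ 81
(5) 81|_9 = 9^2 ↦ 10^2|_10 = 100 ⇒ 99

20, 29, 39, 51, 65, 81, 99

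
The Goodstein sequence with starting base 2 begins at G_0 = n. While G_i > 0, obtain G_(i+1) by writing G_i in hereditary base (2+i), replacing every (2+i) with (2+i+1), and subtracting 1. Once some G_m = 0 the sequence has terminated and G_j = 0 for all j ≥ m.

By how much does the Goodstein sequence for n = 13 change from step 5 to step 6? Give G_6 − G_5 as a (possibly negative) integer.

128453481

(0) 13|_2 = 2^(2 + 1) + 2^2 + 1 ↦ 3^(3 + 1) + 3^3 + 1|_3 = 109 ⇒ 108
(1) 108|_3 = 3^(3 + 1) + 3^3 ↦ 4^(4 + 1) + 4^4|_4 = 1280 ⇒ 1279
(2) 1279|_4 = 4^(4 + 1) + 3·4^3 + 3·4^2 + 3·4 + 3 ↦ 5^(5 + 1) + 3·5^3 + 3·5^2 + 3·5 + 3|_5 = 16093 ⇒ 16092
(3) 16092|_5 = 5^(5 + 1) + 3·5^3 + 3·5^2 + 3·5 + 2 ↦ 6^(6 + 1) + 3·6^3 + 3·6^2 + 3·6 + 2|_6 = 280712 ⇒ 280711
(4) 280711|_6 = 6^(6 + 1) + 3·6^3 + 3·6^2 + 3·6 + 1 ↦ 7^(7 + 1) + 3·7^3 + 3·7^2 + 3·7 + 1|_7 = 5765999 ⇒ 5765998
(5) 5765998|_7 = 7^(7 + 1) + 3·7^3 + 3·7^2 + 3·7 ↦ 8^(8 + 1) + 3·8^3 + 3·8^2 + 3·8|_8 = 134219480 ⇒ 134219479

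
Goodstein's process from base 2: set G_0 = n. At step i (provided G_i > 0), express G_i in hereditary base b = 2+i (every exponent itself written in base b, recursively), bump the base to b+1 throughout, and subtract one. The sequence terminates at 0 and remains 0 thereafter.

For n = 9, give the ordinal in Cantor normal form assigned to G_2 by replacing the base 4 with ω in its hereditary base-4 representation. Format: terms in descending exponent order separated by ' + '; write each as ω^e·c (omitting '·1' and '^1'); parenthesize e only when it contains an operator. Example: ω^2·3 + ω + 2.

step 0: 9 = 2^(2 + 1) + 1; sub 3 for 2: 3^(3 + 1) + 1; = 82; G_1 = 82−1 = 81
step 1: 81 = 3^(3 + 1); sub 4 for 3: 4^(4 + 1); = 1024; G_2 = 1024−1 = 1023
step 2: 1023 = 3·4^4 + 3·4^3 + 3·4^2 + 3·4 + 3; sub 5 for 4: 3·5^5 + 3·5^3 + 3·5^2 + 3·5 + 3; = 9843; G_3 = 9843−1 = 9842

ω^ω·3 + ω^3·3 + ω^2·3 + ω·3 + 3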